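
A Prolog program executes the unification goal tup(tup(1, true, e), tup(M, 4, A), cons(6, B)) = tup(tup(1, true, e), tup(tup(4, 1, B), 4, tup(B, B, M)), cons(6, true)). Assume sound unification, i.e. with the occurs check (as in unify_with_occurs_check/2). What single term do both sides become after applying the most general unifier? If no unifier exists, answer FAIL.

Decompose tup/3: tup(1, true, e) = tup(1, true, e),  tup(M, 4, A) = tup(tup(4, 1, B), 4, tup(B, B, M)),  cons(6, B) = cons(6, true).
Delete trivial equation tup(1, true, e) = tup(1, true, e).
Decompose tup/3: M = tup(4, 1, B),  4 = 4,  A = tup(B, B, M).
Bind M := tup(4, 1, B); substituting into the one remaining equation that mentions M gives: A = tup(B, B, tup(4, 1, B)).
Delete trivial equation 4 = 4.
Bind A := tup(B, B, tup(4, 1, B)); no other remaining equation mentions A.
Decompose cons/2: 6 = 6,  B = true.
Delete trivial equation 6 = 6.
Bind B := true. Substituting into the earlier bindings gives M := tup(4, 1, true), A := tup(true, true, tup(4, 1, true)).
Applying the MGU to either side gives tup(tup(1, true, e), tup(tup(4, 1, true), 4, tup(true, true, tup(4, 1, true))), cons(6, true)).

tup(tup(1, true, e), tup(tup(4, 1, true), 4, tup(true, true, tup(4, 1, true))), cons(6, true))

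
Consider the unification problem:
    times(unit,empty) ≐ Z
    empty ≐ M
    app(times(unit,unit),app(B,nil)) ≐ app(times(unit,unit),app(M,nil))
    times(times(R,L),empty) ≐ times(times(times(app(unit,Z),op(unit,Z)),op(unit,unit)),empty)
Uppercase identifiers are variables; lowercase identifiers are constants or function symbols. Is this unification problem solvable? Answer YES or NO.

Bind Z := times(unit,empty); substituting into the one remaining equation that mentions Z gives: times(times(R,L),empty) ≐ times(times(times(app(unit,times(unit,empty)),op(unit,times(unit,empty))),op(unit,unit)),empty).
Bind M := empty; substituting into the one remaining equation that mentions M gives: app(times(unit,unit),app(B,nil)) ≐ app(times(unit,unit),app(empty,nil)).
Decompose app/2: times(unit,unit) ≐ times(unit,unit),  app(B,nil) ≐ app(empty,nil).
Delete trivial equation times(unit,unit) ≐ times(unit,unit).
Decompose app/2: B ≐ empty,  nil ≐ nil.
Bind B := empty; no other remaining equation mentions B.
Delete trivial equation nil ≐ nil.
Decompose times/2: times(R,L) ≐ times(times(app(unit,times(unit,empty)),op(unit,times(unit,empty))),op(unit,unit)),  empty ≐ empty.
Decompose times/2: R ≐ times(app(unit,times(unit,empty)),op(unit,times(unit,empty))),  L ≐ op(unit,unit).
Bind R := times(app(unit,times(unit,empty)),op(unit,times(unit,empty))); no other remaining equation mentions R.
Bind L := op(unit,unit); no other remaining equation mentions L.
Delete trivial equation empty ≐ empty.
No equations remain and no clash or occurs-check failure arose, so a unifier exists.

YES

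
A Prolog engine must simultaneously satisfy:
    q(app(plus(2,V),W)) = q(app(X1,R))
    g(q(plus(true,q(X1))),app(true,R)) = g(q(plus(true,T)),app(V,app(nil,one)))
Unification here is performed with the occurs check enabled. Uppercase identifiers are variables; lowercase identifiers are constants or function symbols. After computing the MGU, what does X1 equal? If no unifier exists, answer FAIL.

Decompose q/1: app(plus(2,V),W) = app(X1,R).
Decompose app/2: plus(2,V) = X1,  W = R.
Bind X1 := plus(2,V); substituting into the one remaining equation that mentions X1 gives: g(q(plus(true,q(plus(2,V)))),app(true,R)) = g(q(plus(true,T)),app(V,app(nil,one))).
Bind W := R; no other remaining equation mentions W.
Decompose g/2: q(plus(true,q(plus(2,V)))) = q(plus(true,T)),  app(true,R) = app(V,app(nil,one)).
Decompose q/1: plus(true,q(plus(2,V))) = plus(true,T).
Decompose plus/2: true = true,  q(plus(2,V)) = T.
Delete trivial equation true = true.
Bind T := q(plus(2,V)); no other remaining equation mentions T.
Decompose app/2: true = V,  R = app(nil,one).
Bind V := true; no other remaining equation mentions V. Substituting into the earlier bindings gives X1 := plus(2,true), T := q(plus(2,true)).
Bind R := app(nil,one). Substituting into the earlier binding gives W := app(nil,one).
MGU = { X1 ↦ plus(2,true), W ↦ app(nil,one), T ↦ q(plus(2,true)), V ↦ true, R ↦ app(nil,one) }, so X1 ↦ plus(2,true).

plus(2,true)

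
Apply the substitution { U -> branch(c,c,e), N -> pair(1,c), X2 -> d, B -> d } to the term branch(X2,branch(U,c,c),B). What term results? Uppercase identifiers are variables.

Replace each occurrence of U with branch(c,c,e).
Replace each occurrence of X2 with d.
Replace each occurrence of B with d.
Result: branch(d,branch(branch(c,c,e),c,c),d).

branch(d,branch(branch(c,c,e),c,c),d)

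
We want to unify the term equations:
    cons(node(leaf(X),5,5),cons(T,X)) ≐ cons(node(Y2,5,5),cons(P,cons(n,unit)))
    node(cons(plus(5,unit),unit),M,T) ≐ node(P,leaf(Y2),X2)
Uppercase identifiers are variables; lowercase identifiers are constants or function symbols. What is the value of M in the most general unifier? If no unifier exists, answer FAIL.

Decompose cons/2: node(leaf(X),5,5) ≐ node(Y2,5,5),  cons(T,X) ≐ cons(P,cons(n,unit)).
Decompose node/3: leaf(X) ≐ Y2,  5 ≐ 5,  5 ≐ 5.
Bind Y2 := leaf(X); substituting into the one remaining equation that mentions Y2 gives: node(cons(plus(5,unit),unit),M,T) ≐ node(P,leaf(leaf(X)),X2).
Delete trivial equation 5 ≐ 5.
Delete trivial equation 5 ≐ 5.
Decompose cons/2: T ≐ P,  X ≐ cons(n,unit).
Bind T := P; substituting into the one remaining equation that mentions T gives: node(cons(plus(5,unit),unit),M,P) ≐ node(P,leaf(leaf(X)),X2).
Bind X := cons(n,unit); substituting into the remaining equation gives: node(cons(plus(5,unit),unit),M,P) ≐ node(P,leaf(leaf(cons(n,unit))),X2). Substituting into the earlier binding gives Y2 := leaf(cons(n,unit)).
Decompose node/3: cons(plus(5,unit),unit) ≐ P,  M ≐ leaf(leaf(cons(n,unit))),  P ≐ X2.
Bind P := cons(plus(5,unit),unit); substituting into the one remaining equation that mentions P gives: cons(plus(5,unit),unit) ≐ X2. Substituting into the earlier binding gives T := cons(plus(5,unit),unit).
Bind M := leaf(leaf(cons(n,unit))); no other remaining equation mentions M.
Bind X2 := cons(plus(5,unit),unit).
MGU = { Y2 -> leaf(cons(n,unit)), T -> cons(plus(5,unit),unit), X -> cons(n,unit), P -> cons(plus(5,unit),unit), M -> leaf(leaf(cons(n,unit))), X2 -> cons(plus(5,unit),unit) }, so M -> leaf(leaf(cons(n,unit))).

leaf(leaf(cons(n,unit)))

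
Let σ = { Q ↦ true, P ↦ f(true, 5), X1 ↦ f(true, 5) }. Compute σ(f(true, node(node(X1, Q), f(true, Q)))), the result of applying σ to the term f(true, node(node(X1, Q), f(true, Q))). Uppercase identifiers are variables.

Replace each occurrence of Q with true.
Replace each occurrence of X1 with f(true, 5).
Result: f(true, node(node(f(true, 5), true), f(true, true))).

f(true, node(node(f(true, 5), true), f(true, true)))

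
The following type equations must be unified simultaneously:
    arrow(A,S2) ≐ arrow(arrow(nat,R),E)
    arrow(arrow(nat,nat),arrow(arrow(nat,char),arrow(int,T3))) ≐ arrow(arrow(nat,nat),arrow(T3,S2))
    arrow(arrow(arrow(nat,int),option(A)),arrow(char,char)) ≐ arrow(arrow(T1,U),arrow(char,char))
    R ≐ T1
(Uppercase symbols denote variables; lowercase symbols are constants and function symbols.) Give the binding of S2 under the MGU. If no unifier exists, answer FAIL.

Decompose arrow/2: A ≐ arrow(nat,R),  S2 ≐ E.
Bind A := arrow(nat,R); substituting into the one remaining equation that mentions A gives: arrow(arrow(arrow(nat,int),option(arrow(nat,R))),arrow(char,char)) ≐ arrow(arrow(T1,U),arrow(char,char)).
Bind S2 := E; substituting into the one remaining equation that mentions S2 gives: arrow(arrow(nat,nat),arrow(arrow(nat,char),arrow(int,T3))) ≐ arrow(arrow(nat,nat),arrow(T3,E)).
Decompose arrow/2: arrow(nat,nat) ≐ arrow(nat,nat),  arrow(arrow(nat,char),arrow(int,T3)) ≐ arrow(T3,E).
Delete trivial equation arrow(nat,nat) ≐ arrow(nat,nat).
Decompose arrow/2: arrow(nat,char) ≐ T3,  arrow(int,T3) ≐ E.
Bind T3 := arrow(nat,char); substituting into the one remaining equation that mentions T3 gives: arrow(int,arrow(nat,char)) ≐ E.
Bind E := arrow(int,arrow(nat,char)); no other remaining equation mentions E. Substituting into the earlier binding gives S2 := arrow(int,arrow(nat,char)).
Decompose arrow/2: arrow(arrow(nat,int),option(arrow(nat,R))) ≐ arrow(T1,U),  arrow(char,char) ≐ arrow(char,char).
Decompose arrow/2: arrow(nat,int) ≐ T1,  option(arrow(nat,R)) ≐ U.
Bind T1 := arrow(nat,int); substituting into the one remaining equation that mentions T1 gives: R ≐ arrow(nat,int).
Bind U := option(arrow(nat,R)); no other remaining equation mentions U.
Delete trivial equation arrow(char,char) ≐ arrow(char,char).
Bind R := arrow(nat,int). Substituting into the earlier bindings gives A := arrow(nat,arrow(nat,int)), U := option(arrow(nat,arrow(nat,int))).
MGU = { A ↦ arrow(nat,arrow(nat,int)), S2 ↦ arrow(int,arrow(nat,char)), T3 ↦ arrow(nat,char), E ↦ arrow(int,arrow(nat,char)), T1 ↦ arrow(nat,int), U ↦ option(arrow(nat,arrow(nat,int))), R ↦ arrow(nat,int) }, so S2 ↦ arrow(int,arrow(nat,char)).

arrow(int,arrow(nat,char))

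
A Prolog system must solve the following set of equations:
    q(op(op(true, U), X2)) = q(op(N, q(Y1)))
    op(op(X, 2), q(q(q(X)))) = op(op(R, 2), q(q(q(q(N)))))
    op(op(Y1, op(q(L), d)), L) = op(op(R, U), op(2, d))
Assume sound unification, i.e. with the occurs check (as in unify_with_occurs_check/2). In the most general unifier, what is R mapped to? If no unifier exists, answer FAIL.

q(op(true, op(q(op(2, d)), d)))

Decompose q/1: op(op(true, U), X2) = op(N, q(Y1)).
Decompose op/2: op(true, U) = N,  X2 = q(Y1).
Bind N := op(true, U); substituting into the one remaining equation that mentions N gives: op(op(X, 2), q(q(q(X)))) = op(op(R, 2), q(q(q(q(op(true, U)))))).
Bind X2 := q(Y1); no other remaining equation mentions X2.
Decompose op/2: op(X, 2) = op(R, 2),  q(q(q(X))) = q(q(q(q(op(true, U))))).
Decompose op/2: X = R,  2 = 2.
Bind X := R; substituting into the one remaining equation that mentions X gives: q(q(q(R))) = q(q(q(q(op(true, U))))).
Delete trivial equation 2 = 2.
Decompose q/1: q(q(R)) = q(q(q(op(true, U)))).
Decompose q/1: q(R) = q(q(op(true, U))).
Decompose q/1: R = q(op(true, U)).
Bind R := q(op(true, U)); substituting into the remaining equation gives: op(op(Y1, op(q(L), d)), L) = op(op(q(op(true, U)), U), op(2, d)). Substituting into the earlier binding gives X := q(op(true, U)).
Decompose op/2: op(Y1, op(q(L), d)) = op(q(op(true, U)), U),  L = op(2, d).
Decompose op/2: Y1 = q(op(true, U)),  op(q(L), d) = U.
Bind Y1 := q(op(true, U)); no other remaining equation mentions Y1. Substituting into the earlier binding gives X2 := q(q(op(true, U))).
Bind U := op(q(L), d); no other remaining equation mentions U. Substituting into the earlier bindings gives N := op(true, op(q(L), d)), X2 := q(q(op(true, op(q(L), d)))), X := q(op(true, op(q(L), d))), R := q(op(true, op(q(L), d))), Y1 := q(op(true, op(q(L), d))).
Bind L := op(2, d). Substituting into the earlier bindings gives N := op(true, op(q(op(2, d)), d)), X2 := q(q(op(true, op(q(op(2, d)), d)))), X := q(op(true, op(q(op(2, d)), d))), R := q(op(true, op(q(op(2, d)), d))), Y1 := q(op(true, op(q(op(2, d)), d))), U := op(q(op(2, d)), d).
MGU = { N = op(true, op(q(op(2, d)), d)), X2 = q(q(op(true, op(q(op(2, d)), d)))), X = q(op(true, op(q(op(2, d)), d))), R = q(op(true, op(q(op(2, d)), d))), Y1 = q(op(true, op(q(op(2, d)), d))), U = op(q(op(2, d)), d), L = op(2, d) }, so R = q(op(true, op(q(op(2, d)), d))).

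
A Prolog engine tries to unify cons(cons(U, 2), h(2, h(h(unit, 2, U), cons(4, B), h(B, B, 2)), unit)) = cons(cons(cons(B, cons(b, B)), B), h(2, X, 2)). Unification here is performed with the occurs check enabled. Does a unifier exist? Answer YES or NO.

Decompose cons/2: cons(U, 2) = cons(cons(B, cons(b, B)), B),  h(2, h(h(unit, 2, U), cons(4, B), h(B, B, 2)), unit) = h(2, X, 2).
Decompose cons/2: U = cons(B, cons(b, B)),  2 = B.
Bind U := cons(B, cons(b, B)); substituting into the one remaining equation that mentions U gives: h(2, h(h(unit, 2, cons(B, cons(b, B))), cons(4, B), h(B, B, 2)), unit) = h(2, X, 2).
Bind B := 2; substituting into the remaining equation gives: h(2, h(h(unit, 2, cons(2, cons(b, 2))), cons(4, 2), h(2, 2, 2)), unit) = h(2, X, 2). Substituting into the earlier binding gives U := cons(2, cons(b, 2)).
Decompose h/3: 2 = 2,  h(h(unit, 2, cons(2, cons(b, 2))), cons(4, 2), h(2, 2, 2)) = X,  unit = 2.
Delete trivial equation 2 = 2.
Bind X := h(h(unit, 2, cons(2, cons(b, 2))), cons(4, 2), h(2, 2, 2)); no other remaining equation mentions X.
Clash: constants unit and 2 differ; no unifier exists.

NO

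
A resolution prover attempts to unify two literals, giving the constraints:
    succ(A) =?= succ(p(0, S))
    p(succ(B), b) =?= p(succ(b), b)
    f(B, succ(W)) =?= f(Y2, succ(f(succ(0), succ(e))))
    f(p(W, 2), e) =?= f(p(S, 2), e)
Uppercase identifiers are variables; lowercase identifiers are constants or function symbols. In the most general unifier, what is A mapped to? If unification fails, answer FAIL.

p(0, f(succ(0), succ(e)))

Decompose succ/1: A =?= p(0, S).
Bind A := p(0, S); no other remaining equation mentions A.
Decompose p/2: succ(B) =?= succ(b),  b =?= b.
Decompose succ/1: B =?= b.
Bind B := b; substituting into the one remaining equation that mentions B gives: f(b, succ(W)) =?= f(Y2, succ(f(succ(0), succ(e)))).
Delete trivial equation b =?= b.
Decompose f/2: b =?= Y2,  succ(W) =?= succ(f(succ(0), succ(e))).
Bind Y2 := b; no other remaining equation mentions Y2.
Decompose succ/1: W =?= f(succ(0), succ(e)).
Bind W := f(succ(0), succ(e)); substituting into the remaining equation gives: f(p(f(succ(0), succ(e)), 2), e) =?= f(p(S, 2), e).
Decompose f/2: p(f(succ(0), succ(e)), 2) =?= p(S, 2),  e =?= e.
Decompose p/2: f(succ(0), succ(e)) =?= S,  2 =?= 2.
Bind S := f(succ(0), succ(e)); no other remaining equation mentions S. Substituting into the earlier binding gives A := p(0, f(succ(0), succ(e))).
Delete trivial equation 2 =?= 2.
Delete trivial equation e =?= e.
MGU = { A -> p(0, f(succ(0), succ(e))), B -> b, Y2 -> b, W -> f(succ(0), succ(e)), S -> f(succ(0), succ(e)) }, so A -> p(0, f(succ(0), succ(e))).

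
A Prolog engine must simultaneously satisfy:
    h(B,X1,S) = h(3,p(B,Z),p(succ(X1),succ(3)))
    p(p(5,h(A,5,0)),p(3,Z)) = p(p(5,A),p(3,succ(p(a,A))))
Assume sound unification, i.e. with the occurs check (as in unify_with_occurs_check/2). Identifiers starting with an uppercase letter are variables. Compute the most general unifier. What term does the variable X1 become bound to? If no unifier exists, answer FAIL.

Decompose h/3: B = 3,  X1 = p(B,Z),  S = p(succ(X1),succ(3)).
Bind B := 3; substituting into the one remaining equation that mentions B gives: X1 = p(3,Z).
Bind X1 := p(3,Z); substituting into the one remaining equation that mentions X1 gives: S = p(succ(p(3,Z)),succ(3)).
Bind S := p(succ(p(3,Z)),succ(3)); no other remaining equation mentions S.
Decompose p/2: p(5,h(A,5,0)) = p(5,A),  p(3,Z) = p(3,succ(p(a,A))).
Decompose p/2: 5 = 5,  h(A,5,0) = A.
Delete trivial equation 5 = 5.
Occurs check fails: A occurs in h(A,5,0); the equation A = h(A,5,0) has no finite solution.

FAIL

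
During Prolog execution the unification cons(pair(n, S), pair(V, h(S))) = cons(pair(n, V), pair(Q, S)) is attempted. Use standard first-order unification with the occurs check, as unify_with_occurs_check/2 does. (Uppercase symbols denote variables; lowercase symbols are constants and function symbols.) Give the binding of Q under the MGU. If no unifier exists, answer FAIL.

Decompose cons/2: pair(n, S) = pair(n, V),  pair(V, h(S)) = pair(Q, S).
Decompose pair/2: n = n,  S = V.
Delete trivial equation n = n.
Bind S := V; substituting into the remaining equation gives: pair(V, h(V)) = pair(Q, V).
Decompose pair/2: V = Q,  h(V) = V.
Bind V := Q; substituting into the remaining equation gives: h(Q) = Q. Substituting into the earlier binding gives S := Q.
Occurs check fails: Q occurs in h(Q); the equation Q = h(Q) has no finite solution.

FAIL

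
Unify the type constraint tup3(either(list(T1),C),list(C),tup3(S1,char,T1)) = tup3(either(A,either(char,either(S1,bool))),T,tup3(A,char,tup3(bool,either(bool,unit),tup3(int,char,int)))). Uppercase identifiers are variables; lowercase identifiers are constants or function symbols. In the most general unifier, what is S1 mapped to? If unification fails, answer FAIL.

list(tup3(bool,either(bool,unit),tup3(int,char,int)))

Decompose tup3/3: either(list(T1),C) = either(A,either(char,either(S1,bool))),  list(C) = T,  tup3(S1,char,T1) = tup3(A,char,tup3(bool,either(bool,unit),tup3(int,char,int))).
Decompose either/2: list(T1) = A,  C = either(char,either(S1,bool)).
Bind A := list(T1); substituting into the one remaining equation that mentions A gives: tup3(S1,char,T1) = tup3(list(T1),char,tup3(bool,either(bool,unit),tup3(int,char,int))).
Bind C := either(char,either(S1,bool)); substituting into the one remaining equation that mentions C gives: list(either(char,either(S1,bool))) = T.
Bind T := list(either(char,either(S1,bool))); no other remaining equation mentions T.
Decompose tup3/3: S1 = list(T1),  char = char,  T1 = tup3(bool,either(bool,unit),tup3(int,char,int)).
Bind S1 := list(T1); no other remaining equation mentions S1. Substituting into the earlier bindings gives C := either(char,either(list(T1),bool)), T := list(either(char,either(list(T1),bool))).
Delete trivial equation char = char.
Bind T1 := tup3(bool,either(bool,unit),tup3(int,char,int)). Substituting into the earlier bindings gives A := list(tup3(bool,either(bool,unit),tup3(int,char,int))), C := either(char,either(list(tup3(bool,either(bool,unit),tup3(int,char,int))),bool)), T := list(either(char,either(list(tup3(bool,either(bool,unit),tup3(int,char,int))),bool))), S1 := list(tup3(bool,either(bool,unit),tup3(int,char,int))).
MGU = { A ↦ list(tup3(bool,either(bool,unit),tup3(int,char,int))), C ↦ either(char,either(list(tup3(bool,either(bool,unit),tup3(int,char,int))),bool)), T ↦ list(either(char,either(list(tup3(bool,either(bool,unit),tup3(int,char,int))),bool))), S1 ↦ list(tup3(bool,either(bool,unit),tup3(int,char,int))), T1 ↦ tup3(bool,either(bool,unit),tup3(int,char,int)) }, so S1 ↦ list(tup3(bool,either(bool,unit),tup3(int,char,int))).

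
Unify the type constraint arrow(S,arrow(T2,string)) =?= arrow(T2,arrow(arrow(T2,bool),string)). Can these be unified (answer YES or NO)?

NO

Decompose arrow/2: S =?= T2,  arrow(T2,string) =?= arrow(arrow(T2,bool),string).
Bind S := T2; no other remaining equation mentions S.
Decompose arrow/2: T2 =?= arrow(T2,bool),  string =?= string.
Occurs check fails: T2 occurs in arrow(T2,bool); the equation T2 =?= arrow(T2,bool) has no finite solution.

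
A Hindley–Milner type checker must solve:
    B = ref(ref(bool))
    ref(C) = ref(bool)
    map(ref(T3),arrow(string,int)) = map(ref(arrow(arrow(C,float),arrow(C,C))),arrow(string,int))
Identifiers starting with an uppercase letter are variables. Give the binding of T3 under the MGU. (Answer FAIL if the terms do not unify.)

Bind B := ref(ref(bool)); no other remaining equation mentions B.
Decompose ref/1: C = bool.
Bind C := bool; substituting into the remaining equation gives: map(ref(T3),arrow(string,int)) = map(ref(arrow(arrow(bool,float),arrow(bool,bool))),arrow(string,int)).
Decompose map/2: ref(T3) = ref(arrow(arrow(bool,float),arrow(bool,bool))),  arrow(string,int) = arrow(string,int).
Decompose ref/1: T3 = arrow(arrow(bool,float),arrow(bool,bool)).
Bind T3 := arrow(arrow(bool,float),arrow(bool,bool)); no other remaining equation mentions T3.
Delete trivial equation arrow(string,int) = arrow(string,int).
MGU = { B ↦ ref(ref(bool)), C ↦ bool, T3 ↦ arrow(arrow(bool,float),arrow(bool,bool)) }, so T3 ↦ arrow(arrow(bool,float),arrow(bool,bool)).

arrow(arrow(bool,float),arrow(bool,bool))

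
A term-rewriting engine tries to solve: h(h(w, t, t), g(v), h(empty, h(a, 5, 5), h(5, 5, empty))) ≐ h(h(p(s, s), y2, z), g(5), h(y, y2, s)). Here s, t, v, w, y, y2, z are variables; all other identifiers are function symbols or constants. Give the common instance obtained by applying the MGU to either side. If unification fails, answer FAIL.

Decompose h/3: h(w, t, t) ≐ h(p(s, s), y2, z),  g(v) ≐ g(5),  h(empty, h(a, 5, 5), h(5, 5, empty)) ≐ h(y, y2, s).
Decompose h/3: w ≐ p(s, s),  t ≐ y2,  t ≐ z.
Bind w := p(s, s); no other remaining equation mentions w.
Bind t := y2; substituting into the one remaining equation that mentions t gives: y2 ≐ z.
Bind y2 := z; substituting into the one remaining equation that mentions y2 gives: h(empty, h(a, 5, 5), h(5, 5, empty)) ≐ h(y, z, s). Substituting into the earlier binding gives t := z.
Decompose g/1: v ≐ 5.
Bind v := 5; no other remaining equation mentions v.
Decompose h/3: empty ≐ y,  h(a, 5, 5) ≐ z,  h(5, 5, empty) ≐ s.
Bind y := empty; no other remaining equation mentions y.
Bind z := h(a, 5, 5); no other remaining equation mentions z. Substituting into the earlier bindings gives t := h(a, 5, 5), y2 := h(a, 5, 5).
Bind s := h(5, 5, empty). Substituting into the earlier binding gives w := p(h(5, 5, empty), h(5, 5, empty)).
Applying the MGU to either side gives h(h(p(h(5, 5, empty), h(5, 5, empty)), h(a, 5, 5), h(a, 5, 5)), g(5), h(empty, h(a, 5, 5), h(5, 5, empty))).

h(h(p(h(5, 5, empty), h(5, 5, empty)), h(a, 5, 5), h(a, 5, 5)), g(5), h(empty, h(a, 5, 5), h(5, 5, empty)))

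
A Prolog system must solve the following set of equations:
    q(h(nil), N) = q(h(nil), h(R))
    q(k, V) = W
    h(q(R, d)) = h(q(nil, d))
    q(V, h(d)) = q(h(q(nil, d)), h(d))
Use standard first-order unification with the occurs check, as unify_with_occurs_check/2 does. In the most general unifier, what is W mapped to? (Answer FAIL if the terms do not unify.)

Decompose q/2: h(nil) = h(nil),  N = h(R).
Delete trivial equation h(nil) = h(nil).
Bind N := h(R); no other remaining equation mentions N.
Bind W := q(k, V); no other remaining equation mentions W.
Decompose h/1: q(R, d) = q(nil, d).
Decompose q/2: R = nil,  d = d.
Bind R := nil; no other remaining equation mentions R. Substituting into the earlier binding gives N := h(nil).
Delete trivial equation d = d.
Decompose q/2: V = h(q(nil, d)),  h(d) = h(d).
Bind V := h(q(nil, d)); no other remaining equation mentions V. Substituting into the earlier binding gives W := q(k, h(q(nil, d))).
Delete trivial equation h(d) = h(d).
MGU = { N ↦ h(nil), W ↦ q(k, h(q(nil, d))), R ↦ nil, V ↦ h(q(nil, d)) }, so W ↦ q(k, h(q(nil, d))).

q(k, h(q(nil, d)))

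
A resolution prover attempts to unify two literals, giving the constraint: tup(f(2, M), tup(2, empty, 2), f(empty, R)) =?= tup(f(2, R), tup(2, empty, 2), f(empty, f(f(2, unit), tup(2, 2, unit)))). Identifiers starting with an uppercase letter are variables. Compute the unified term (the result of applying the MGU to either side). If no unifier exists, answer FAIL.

Decompose tup/3: f(2, M) =?= f(2, R),  tup(2, empty, 2) =?= tup(2, empty, 2),  f(empty, R) =?= f(empty, f(f(2, unit), tup(2, 2, unit))).
Decompose f/2: 2 =?= 2,  M =?= R.
Delete trivial equation 2 =?= 2.
Bind M := R; no other remaining equation mentions M.
Delete trivial equation tup(2, empty, 2) =?= tup(2, empty, 2).
Decompose f/2: empty =?= empty,  R =?= f(f(2, unit), tup(2, 2, unit)).
Delete trivial equation empty =?= empty.
Bind R := f(f(2, unit), tup(2, 2, unit)). Substituting into the earlier binding gives M := f(f(2, unit), tup(2, 2, unit)).
Applying the MGU to either side gives tup(f(2, f(f(2, unit), tup(2, 2, unit))), tup(2, empty, 2), f(empty, f(f(2, unit), tup(2, 2, unit)))).

tup(f(2, f(f(2, unit), tup(2, 2, unit))), tup(2, empty, 2), f(empty, f(f(2, unit), tup(2, 2, unit))))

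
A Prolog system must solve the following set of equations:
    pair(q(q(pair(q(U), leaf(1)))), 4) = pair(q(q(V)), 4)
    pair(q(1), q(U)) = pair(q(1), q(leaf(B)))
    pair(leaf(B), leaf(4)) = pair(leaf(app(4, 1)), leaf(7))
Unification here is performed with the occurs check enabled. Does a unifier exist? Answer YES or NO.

NO

Decompose pair/2: q(q(pair(q(U), leaf(1)))) = q(q(V)),  4 = 4.
Decompose q/1: q(pair(q(U), leaf(1))) = q(V).
Decompose q/1: pair(q(U), leaf(1)) = V.
Bind V := pair(q(U), leaf(1)); no other remaining equation mentions V.
Delete trivial equation 4 = 4.
Decompose pair/2: q(1) = q(1),  q(U) = q(leaf(B)).
Delete trivial equation q(1) = q(1).
Decompose q/1: U = leaf(B).
Bind U := leaf(B); no other remaining equation mentions U. Substituting into the earlier binding gives V := pair(q(leaf(B)), leaf(1)).
Decompose pair/2: leaf(B) = leaf(app(4, 1)),  leaf(4) = leaf(7).
Decompose leaf/1: B = app(4, 1).
Bind B := app(4, 1); no other remaining equation mentions B. Substituting into the earlier bindings gives V := pair(q(leaf(app(4, 1))), leaf(1)), U := leaf(app(4, 1)).
Decompose leaf/1: 4 = 7.
Clash: constants 4 and 7 differ; no unifier exists.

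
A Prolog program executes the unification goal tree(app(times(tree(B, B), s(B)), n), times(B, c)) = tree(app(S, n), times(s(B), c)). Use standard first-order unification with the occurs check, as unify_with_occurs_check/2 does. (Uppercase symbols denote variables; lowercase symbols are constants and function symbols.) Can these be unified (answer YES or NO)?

NO

Decompose tree/2: app(times(tree(B, B), s(B)), n) = app(S, n),  times(B, c) = times(s(B), c).
Decompose app/2: times(tree(B, B), s(B)) = S,  n = n.
Bind S := times(tree(B, B), s(B)); no other remaining equation mentions S.
Delete trivial equation n = n.
Decompose times/2: B = s(B),  c = c.
Occurs check fails: B occurs in s(B); the equation B = s(B) has no finite solution.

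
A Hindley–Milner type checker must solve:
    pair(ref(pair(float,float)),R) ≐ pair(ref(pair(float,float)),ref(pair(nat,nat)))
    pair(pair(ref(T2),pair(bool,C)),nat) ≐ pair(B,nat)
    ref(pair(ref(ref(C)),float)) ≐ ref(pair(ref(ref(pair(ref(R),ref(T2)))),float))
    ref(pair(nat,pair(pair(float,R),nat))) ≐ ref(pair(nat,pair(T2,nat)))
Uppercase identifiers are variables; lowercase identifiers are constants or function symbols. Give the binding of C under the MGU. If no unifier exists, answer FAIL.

Decompose pair/2: ref(pair(float,float)) ≐ ref(pair(float,float)),  R ≐ ref(pair(nat,nat)).
Delete trivial equation ref(pair(float,float)) ≐ ref(pair(float,float)).
Bind R := ref(pair(nat,nat)); substituting into the 2 remaining equations that mention R gives: ref(pair(ref(ref(C)),float)) ≐ ref(pair(ref(ref(pair(ref(ref(pair(nat,nat))),ref(T2)))),float)),  ref(pair(nat,pair(pair(float,ref(pair(nat,nat))),nat))) ≐ ref(pair(nat,pair(T2,nat))).
Decompose pair/2: pair(ref(T2),pair(bool,C)) ≐ B,  nat ≐ nat.
Bind B := pair(ref(T2),pair(bool,C)); no other remaining equation mentions B.
Delete trivial equation nat ≐ nat.
Decompose ref/1: pair(ref(ref(C)),float) ≐ pair(ref(ref(pair(ref(ref(pair(nat,nat))),ref(T2)))),float).
Decompose pair/2: ref(ref(C)) ≐ ref(ref(pair(ref(ref(pair(nat,nat))),ref(T2)))),  float ≐ float.
Decompose ref/1: ref(C) ≐ ref(pair(ref(ref(pair(nat,nat))),ref(T2))).
Decompose ref/1: C ≐ pair(ref(ref(pair(nat,nat))),ref(T2)).
Bind C := pair(ref(ref(pair(nat,nat))),ref(T2)); no other remaining equation mentions C. Substituting into the earlier binding gives B := pair(ref(T2),pair(bool,pair(ref(ref(pair(nat,nat))),ref(T2)))).
Delete trivial equation float ≐ float.
Decompose ref/1: pair(nat,pair(pair(float,ref(pair(nat,nat))),nat)) ≐ pair(nat,pair(T2,nat)).
Decompose pair/2: nat ≐ nat,  pair(pair(float,ref(pair(nat,nat))),nat) ≐ pair(T2,nat).
Delete trivial equation nat ≐ nat.
Decompose pair/2: pair(float,ref(pair(nat,nat))) ≐ T2,  nat ≐ nat.
Bind T2 := pair(float,ref(pair(nat,nat))); no other remaining equation mentions T2. Substituting into the earlier bindings gives B := pair(ref(pair(float,ref(pair(nat,nat)))),pair(bool,pair(ref(ref(pair(nat,nat))),ref(pair(float,ref(pair(nat,nat))))))), C := pair(ref(ref(pair(nat,nat))),ref(pair(float,ref(pair(nat,nat))))).
Delete trivial equation nat ≐ nat.
MGU = { R ↦ ref(pair(nat,nat)), B ↦ pair(ref(pair(float,ref(pair(nat,nat)))),pair(bool,pair(ref(ref(pair(nat,nat))),ref(pair(float,ref(pair(nat,nat))))))), C ↦ pair(ref(ref(pair(nat,nat))),ref(pair(float,ref(pair(nat,nat))))), T2 ↦ pair(float,ref(pair(nat,nat))) }, so C ↦ pair(ref(ref(pair(nat,nat))),ref(pair(float,ref(pair(nat,nat))))).

pair(ref(ref(pair(nat,nat))),ref(pair(float,ref(pair(nat,nat)))))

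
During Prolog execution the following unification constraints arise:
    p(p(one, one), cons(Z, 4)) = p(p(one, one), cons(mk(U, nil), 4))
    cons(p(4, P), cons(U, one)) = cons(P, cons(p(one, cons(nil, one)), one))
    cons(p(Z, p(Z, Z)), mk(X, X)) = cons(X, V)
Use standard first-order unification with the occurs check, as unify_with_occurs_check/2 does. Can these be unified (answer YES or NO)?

NO

Decompose p/2: p(one, one) = p(one, one),  cons(Z, 4) = cons(mk(U, nil), 4).
Delete trivial equation p(one, one) = p(one, one).
Decompose cons/2: Z = mk(U, nil),  4 = 4.
Bind Z := mk(U, nil); substituting into the one remaining equation that mentions Z gives: cons(p(mk(U, nil), p(mk(U, nil), mk(U, nil))), mk(X, X)) = cons(X, V).
Delete trivial equation 4 = 4.
Decompose cons/2: p(4, P) = P,  cons(U, one) = cons(p(one, cons(nil, one)), one).
Occurs check fails: P occurs in p(4, P); the equation P = p(4, P) has no finite solution.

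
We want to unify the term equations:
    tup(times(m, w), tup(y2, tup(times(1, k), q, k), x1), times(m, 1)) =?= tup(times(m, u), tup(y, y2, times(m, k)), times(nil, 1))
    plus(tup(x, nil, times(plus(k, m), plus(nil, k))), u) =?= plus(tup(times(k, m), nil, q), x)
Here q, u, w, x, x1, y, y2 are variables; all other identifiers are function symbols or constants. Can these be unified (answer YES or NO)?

NO

Decompose tup/3: times(m, w) =?= times(m, u),  tup(y2, tup(times(1, k), q, k), x1) =?= tup(y, y2, times(m, k)),  times(m, 1) =?= times(nil, 1).
Decompose times/2: m =?= m,  w =?= u.
Delete trivial equation m =?= m.
Bind w := u; no other remaining equation mentions w.
Decompose tup/3: y2 =?= y,  tup(times(1, k), q, k) =?= y2,  x1 =?= times(m, k).
Bind y2 := y; substituting into the one remaining equation that mentions y2 gives: tup(times(1, k), q, k) =?= y.
Bind y := tup(times(1, k), q, k); no other remaining equation mentions y. Substituting into the earlier binding gives y2 := tup(times(1, k), q, k).
Bind x1 := times(m, k); no other remaining equation mentions x1.
Decompose times/2: m =?= nil,  1 =?= 1.
Clash: constants m and nil differ; no unifier exists.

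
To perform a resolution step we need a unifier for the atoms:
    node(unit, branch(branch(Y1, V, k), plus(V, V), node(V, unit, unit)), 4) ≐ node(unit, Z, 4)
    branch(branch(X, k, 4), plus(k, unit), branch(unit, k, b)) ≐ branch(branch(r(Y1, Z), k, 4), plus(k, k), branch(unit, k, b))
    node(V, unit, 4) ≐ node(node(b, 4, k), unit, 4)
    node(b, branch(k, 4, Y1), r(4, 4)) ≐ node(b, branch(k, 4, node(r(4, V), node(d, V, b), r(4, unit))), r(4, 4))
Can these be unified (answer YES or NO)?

Decompose node/3: unit ≐ unit,  branch(branch(Y1, V, k), plus(V, V), node(V, unit, unit)) ≐ Z,  4 ≐ 4.
Delete trivial equation unit ≐ unit.
Bind Z := branch(branch(Y1, V, k), plus(V, V), node(V, unit, unit)); substituting into the one remaining equation that mentions Z gives: branch(branch(X, k, 4), plus(k, unit), branch(unit, k, b)) ≐ branch(branch(r(Y1, branch(branch(Y1, V, k), plus(V, V), node(V, unit, unit))), k, 4), plus(k, k), branch(unit, k, b)).
Delete trivial equation 4 ≐ 4.
Decompose branch/3: branch(X, k, 4) ≐ branch(r(Y1, branch(branch(Y1, V, k), plus(V, V), node(V, unit, unit))), k, 4),  plus(k, unit) ≐ plus(k, k),  branch(unit, k, b) ≐ branch(unit, k, b).
Decompose branch/3: X ≐ r(Y1, branch(branch(Y1, V, k), plus(V, V), node(V, unit, unit))),  k ≐ k,  4 ≐ 4.
Bind X := r(Y1, branch(branch(Y1, V, k), plus(V, V), node(V, unit, unit))); no other remaining equation mentions X.
Delete trivial equation k ≐ k.
Delete trivial equation 4 ≐ 4.
Decompose plus/2: k ≐ k,  unit ≐ k.
Delete trivial equation k ≐ k.
Clash: constants unit and k differ; no unifier exists.

NO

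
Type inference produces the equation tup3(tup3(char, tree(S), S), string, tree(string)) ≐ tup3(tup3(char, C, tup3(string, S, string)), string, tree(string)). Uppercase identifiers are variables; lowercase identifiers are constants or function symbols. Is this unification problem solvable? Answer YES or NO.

NO

Decompose tup3/3: tup3(char, tree(S), S) ≐ tup3(char, C, tup3(string, S, string)),  string ≐ string,  tree(string) ≐ tree(string).
Decompose tup3/3: char ≐ char,  tree(S) ≐ C,  S ≐ tup3(string, S, string).
Delete trivial equation char ≐ char.
Bind C := tree(S); no other remaining equation mentions C.
Occurs check fails: S occurs in tup3(string, S, string); the equation S ≐ tup3(string, S, string) has no finite solution.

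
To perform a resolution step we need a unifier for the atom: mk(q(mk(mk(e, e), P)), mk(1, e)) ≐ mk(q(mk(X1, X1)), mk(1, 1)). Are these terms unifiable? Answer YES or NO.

NO

Decompose mk/2: q(mk(mk(e, e), P)) ≐ q(mk(X1, X1)),  mk(1, e) ≐ mk(1, 1).
Decompose q/1: mk(mk(e, e), P) ≐ mk(X1, X1).
Decompose mk/2: mk(e, e) ≐ X1,  P ≐ X1.
Bind X1 := mk(e, e); substituting into the one remaining equation that mentions X1 gives: P ≐ mk(e, e).
Bind P := mk(e, e); no other remaining equation mentions P.
Decompose mk/2: 1 ≐ 1,  e ≐ 1.
Delete trivial equation 1 ≐ 1.
Clash: constants e and 1 differ; no unifier exists.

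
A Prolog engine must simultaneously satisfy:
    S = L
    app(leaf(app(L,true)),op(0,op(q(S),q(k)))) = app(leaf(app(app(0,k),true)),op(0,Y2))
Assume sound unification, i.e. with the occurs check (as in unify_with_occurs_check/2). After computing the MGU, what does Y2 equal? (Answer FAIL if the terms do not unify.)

op(q(app(0,k)),q(k))

Bind S := L; substituting into the remaining equation gives: app(leaf(app(L,true)),op(0,op(q(L),q(k)))) = app(leaf(app(app(0,k),true)),op(0,Y2)).
Decompose app/2: leaf(app(L,true)) = leaf(app(app(0,k),true)),  op(0,op(q(L),q(k))) = op(0,Y2).
Decompose leaf/1: app(L,true) = app(app(0,k),true).
Decompose app/2: L = app(0,k),  true = true.
Bind L := app(0,k); substituting into the one remaining equation that mentions L gives: op(0,op(q(app(0,k)),q(k))) = op(0,Y2). Substituting into the earlier binding gives S := app(0,k).
Delete trivial equation true = true.
Decompose op/2: 0 = 0,  op(q(app(0,k)),q(k)) = Y2.
Delete trivial equation 0 = 0.
Bind Y2 := op(q(app(0,k)),q(k)).
MGU = { S -> app(0,k), L -> app(0,k), Y2 -> op(q(app(0,k)),q(k)) }, so Y2 -> op(q(app(0,k)),q(k)).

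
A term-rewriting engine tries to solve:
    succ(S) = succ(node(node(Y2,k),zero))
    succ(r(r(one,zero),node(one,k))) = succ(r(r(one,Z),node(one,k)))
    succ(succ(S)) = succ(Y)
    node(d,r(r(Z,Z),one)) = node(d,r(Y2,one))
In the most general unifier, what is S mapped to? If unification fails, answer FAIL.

node(node(r(zero,zero),k),zero)

Decompose succ/1: S = node(node(Y2,k),zero).
Bind S := node(node(Y2,k),zero); substituting into the one remaining equation that mentions S gives: succ(succ(node(node(Y2,k),zero))) = succ(Y).
Decompose succ/1: r(r(one,zero),node(one,k)) = r(r(one,Z),node(one,k)).
Decompose r/2: r(one,zero) = r(one,Z),  node(one,k) = node(one,k).
Decompose r/2: one = one,  zero = Z.
Delete trivial equation one = one.
Bind Z := zero; substituting into the one remaining equation that mentions Z gives: node(d,r(r(zero,zero),one)) = node(d,r(Y2,one)).
Delete trivial equation node(one,k) = node(one,k).
Decompose succ/1: succ(node(node(Y2,k),zero)) = Y.
Bind Y := succ(node(node(Y2,k),zero)); no other remaining equation mentions Y.
Decompose node/2: d = d,  r(r(zero,zero),one) = r(Y2,one).
Delete trivial equation d = d.
Decompose r/2: r(zero,zero) = Y2,  one = one.
Bind Y2 := r(zero,zero); no other remaining equation mentions Y2. Substituting into the earlier bindings gives S := node(node(r(zero,zero),k),zero), Y := succ(node(node(r(zero,zero),k),zero)).
Delete trivial equation one = one.
MGU = { S ↦ node(node(r(zero,zero),k),zero), Z ↦ zero, Y ↦ succ(node(node(r(zero,zero),k),zero)), Y2 ↦ r(zero,zero) }, so S ↦ node(node(r(zero,zero),k),zero).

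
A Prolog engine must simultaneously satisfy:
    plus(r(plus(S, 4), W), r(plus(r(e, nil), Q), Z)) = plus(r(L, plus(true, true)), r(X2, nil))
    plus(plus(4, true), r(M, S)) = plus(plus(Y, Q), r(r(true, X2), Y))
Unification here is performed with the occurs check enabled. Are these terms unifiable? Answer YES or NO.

YES

Decompose plus/2: r(plus(S, 4), W) = r(L, plus(true, true)),  r(plus(r(e, nil), Q), Z) = r(X2, nil).
Decompose r/2: plus(S, 4) = L,  W = plus(true, true).
Bind L := plus(S, 4); no other remaining equation mentions L.
Bind W := plus(true, true); no other remaining equation mentions W.
Decompose r/2: plus(r(e, nil), Q) = X2,  Z = nil.
Bind X2 := plus(r(e, nil), Q); substituting into the one remaining equation that mentions X2 gives: plus(plus(4, true), r(M, S)) = plus(plus(Y, Q), r(r(true, plus(r(e, nil), Q)), Y)).
Bind Z := nil; no other remaining equation mentions Z.
Decompose plus/2: plus(4, true) = plus(Y, Q),  r(M, S) = r(r(true, plus(r(e, nil), Q)), Y).
Decompose plus/2: 4 = Y,  true = Q.
Bind Y := 4; substituting into the one remaining equation that mentions Y gives: r(M, S) = r(r(true, plus(r(e, nil), Q)), 4).
Bind Q := true; substituting into the remaining equation gives: r(M, S) = r(r(true, plus(r(e, nil), true)), 4). Substituting into the earlier binding gives X2 := plus(r(e, nil), true).
Decompose r/2: M = r(true, plus(r(e, nil), true)),  S = 4.
Bind M := r(true, plus(r(e, nil), true)); no other remaining equation mentions M.
Bind S := 4. Substituting into the earlier binding gives L := plus(4, 4).
No equations remain and no clash or occurs-check failure arose, so a unifier exists.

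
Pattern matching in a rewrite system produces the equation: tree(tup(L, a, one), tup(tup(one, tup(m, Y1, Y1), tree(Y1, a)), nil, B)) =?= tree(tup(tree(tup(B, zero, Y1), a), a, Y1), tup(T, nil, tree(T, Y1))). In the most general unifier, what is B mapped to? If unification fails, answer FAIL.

Decompose tree/2: tup(L, a, one) =?= tup(tree(tup(B, zero, Y1), a), a, Y1),  tup(tup(one, tup(m, Y1, Y1), tree(Y1, a)), nil, B) =?= tup(T, nil, tree(T, Y1)).
Decompose tup/3: L =?= tree(tup(B, zero, Y1), a),  a =?= a,  one =?= Y1.
Bind L := tree(tup(B, zero, Y1), a); no other remaining equation mentions L.
Delete trivial equation a =?= a.
Bind Y1 := one; substituting into the remaining equation gives: tup(tup(one, tup(m, one, one), tree(one, a)), nil, B) =?= tup(T, nil, tree(T, one)). Substituting into the earlier binding gives L := tree(tup(B, zero, one), a).
Decompose tup/3: tup(one, tup(m, one, one), tree(one, a)) =?= T,  nil =?= nil,  B =?= tree(T, one).
Bind T := tup(one, tup(m, one, one), tree(one, a)); substituting into the one remaining equation that mentions T gives: B =?= tree(tup(one, tup(m, one, one), tree(one, a)), one).
Delete trivial equation nil =?= nil.
Bind B := tree(tup(one, tup(m, one, one), tree(one, a)), one). Substituting into the earlier binding gives L := tree(tup(tree(tup(one, tup(m, one, one), tree(one, a)), one), zero, one), a).
MGU = { L -> tree(tup(tree(tup(one, tup(m, one, one), tree(one, a)), one), zero, one), a), Y1 -> one, T -> tup(one, tup(m, one, one), tree(one, a)), B -> tree(tup(one, tup(m, one, one), tree(one, a)), one) }, so B -> tree(tup(one, tup(m, one, one), tree(one, a)), one).

tree(tup(one, tup(m, one, one), tree(one, a)), one)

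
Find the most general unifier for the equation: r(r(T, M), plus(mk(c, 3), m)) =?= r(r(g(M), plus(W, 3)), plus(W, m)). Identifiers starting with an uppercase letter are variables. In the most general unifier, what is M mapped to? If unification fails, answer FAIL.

plus(mk(c, 3), 3)

Decompose r/2: r(T, M) =?= r(g(M), plus(W, 3)),  plus(mk(c, 3), m) =?= plus(W, m).
Decompose r/2: T =?= g(M),  M =?= plus(W, 3).
Bind T := g(M); no other remaining equation mentions T.
Bind M := plus(W, 3); no other remaining equation mentions M. Substituting into the earlier binding gives T := g(plus(W, 3)).
Decompose plus/2: mk(c, 3) =?= W,  m =?= m.
Bind W := mk(c, 3); no other remaining equation mentions W. Substituting into the earlier bindings gives T := g(plus(mk(c, 3), 3)), M := plus(mk(c, 3), 3).
Delete trivial equation m =?= m.
MGU = { T -> g(plus(mk(c, 3), 3)), M -> plus(mk(c, 3), 3), W -> mk(c, 3) }, so M -> plus(mk(c, 3), 3).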